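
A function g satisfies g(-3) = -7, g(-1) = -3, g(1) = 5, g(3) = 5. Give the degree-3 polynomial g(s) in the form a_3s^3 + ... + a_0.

g(s) = -(1/4)s^3 - (1/4)s^2 + (17/4)s + 5/4

Newton's divided differences:
g[-3,-1] = (-3 - (-7)) / (-1 - (-3)) = 2
g[-1,1] = (5 - (-3)) / (1 - (-1)) = 4
g[1,3] = (5 - 5) / (3 - 1) = 0
g[-3,-1,1] = (4 - 2) / (1 - (-3)) = 1/2
g[-1,1,3] = (0 - 4) / (3 - (-1)) = -1
g[-3,-1,1,3] = (-1 - 1/2) / (3 - (-3)) = -1/4
g(s) = -7 + 2·(s + 3) + (1/2)·(s + 3)(s + 1) + (-1/4)·(s + 3)(s + 1)(s - 1)
Expanding: g(s) = -(1/4)s^3 - (1/4)s^2 + (17/4)s + 5/4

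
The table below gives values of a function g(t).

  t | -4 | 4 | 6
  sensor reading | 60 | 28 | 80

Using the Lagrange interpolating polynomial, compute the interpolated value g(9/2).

L_0(9/2) = (1/2)·(-3/2)/[(-8)·(-10)] = -3/320
L_1(9/2) = (17/2)·(-3/2)/[(8)·(-2)] = 51/64
L_2(9/2) = (17/2)·(1/2)/[(10)·(2)] = 17/80
Sum: 60·(-3/320) + 28·(51/64) + 80·(17/80) = 155/4

155/4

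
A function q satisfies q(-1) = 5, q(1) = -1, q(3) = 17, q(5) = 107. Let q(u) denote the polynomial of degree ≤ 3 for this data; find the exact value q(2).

2

Using Newton's divided-difference form:
q[-1,1] = (-1 - 5) / (1 - (-1)) = -3
q[1,3] = (17 - (-1)) / (3 - 1) = 9
q[3,5] = (107 - 17) / (5 - 3) = 45
q[-1,1,3] = (9 - (-3)) / (3 - (-1)) = 3
q[1,3,5] = (45 - 9) / (5 - 1) = 9
q[-1,1,3,5] = (9 - 3) / (5 - (-1)) = 1
q(2) = 5 + (-3)·(3) + 3·(3)·(1) + 1·(3)·(1)·(-1) = 2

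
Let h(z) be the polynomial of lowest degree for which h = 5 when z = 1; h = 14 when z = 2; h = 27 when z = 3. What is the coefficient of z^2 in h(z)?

The leading coefficient equals the top divided difference h[1,2,3].
h[1,2] = (14 - 5) / (2 - 1) = 9
h[2,3] = (27 - 14) / (3 - 2) = 13
h[1,2,3] = (13 - 9) / (3 - 1) = 2

2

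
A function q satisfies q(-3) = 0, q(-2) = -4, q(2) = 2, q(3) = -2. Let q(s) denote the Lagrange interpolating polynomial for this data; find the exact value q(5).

-32

L_0(5) = (7)·(3)·(2)/[(-1)·(-5)·(-6)] = -7/5
L_1(5) = (8)·(3)·(2)/[(1)·(-4)·(-5)] = 12/5
L_2(5) = (8)·(7)·(2)/[(5)·(4)·(-1)] = -28/5
L_3(5) = (8)·(7)·(3)/[(6)·(5)·(1)] = 28/5
Sum: 0 + (-4)·(12/5) + 2·(-28/5) + (-2)·(28/5) = -32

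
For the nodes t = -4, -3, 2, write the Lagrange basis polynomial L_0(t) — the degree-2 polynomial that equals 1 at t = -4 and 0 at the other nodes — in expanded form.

L_0(t) = (1/6)t^2 + (1/6)t - 1

L_0(t) = (t + 3)(t - 2) / [(-1)·(-6)]
       = (t^2 + t - 6) / (6)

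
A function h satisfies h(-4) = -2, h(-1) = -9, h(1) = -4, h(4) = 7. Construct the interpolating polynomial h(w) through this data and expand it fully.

Newton's divided differences:
h[-4,-1] = (-9 - (-2)) / (-1 - (-4)) = -7/3
h[-1,1] = (-4 - (-9)) / (1 - (-1)) = 5/2
h[1,4] = (7 - (-4)) / (4 - 1) = 11/3
h[-4,-1,1] = (5/2 - (-7/3)) / (1 - (-4)) = 29/30
h[-1,1,4] = (11/3 - 5/2) / (4 - (-1)) = 7/30
h[-4,-1,1,4] = (7/30 - 29/30) / (4 - (-4)) = -11/120
h(w) = -2 + (-7/3)·(w + 4) + (29/30)·(w + 4)(w + 1) + (-11/120)·(w + 4)(w + 1)(w - 1)
Expanding: h(w) = -(11/120)w^3 + (3/5)w^2 + (311/120)w - 71/10

h(w) = -(11/120)w^3 + (3/5)w^2 + (311/120)w - 71/10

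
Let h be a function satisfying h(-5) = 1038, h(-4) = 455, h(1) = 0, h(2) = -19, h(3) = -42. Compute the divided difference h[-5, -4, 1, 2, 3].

1

h[-5,-4] = (455 - 1038) / (-4 - (-5)) = -583
h[-4,1] = (0 - 455) / (1 - (-4)) = -91
h[1,2] = (-19 - 0) / (2 - 1) = -19
h[2,3] = (-42 - (-19)) / (3 - 2) = -23
h[-5,-4,1] = (-91 - (-583)) / (1 - (-5)) = 82
h[-4,1,2] = (-19 - (-91)) / (2 - (-4)) = 12
h[1,2,3] = (-23 - (-19)) / (3 - 1) = -2
h[-5,-4,1,2] = (12 - 82) / (2 - (-5)) = -10
h[-4,1,2,3] = (-2 - 12) / (3 - (-4)) = -2
h[-5,-4,1,2,3] = (-2 - (-10)) / (3 - (-5)) = 1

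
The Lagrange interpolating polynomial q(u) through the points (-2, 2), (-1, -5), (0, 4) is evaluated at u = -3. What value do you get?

Evaluate each Lagrange basis at u = -3:
L_0(-3) = (-2)·(-3)/[(-1)·(-2)] = 3
L_1(-3) = (-1)·(-3)/[(1)·(-1)] = -3
L_2(-3) = (-1)·(-2)/[(2)·(1)] = 1
Sum: 2·(3) + (-5)·(-3) + 4·(1) = 25

25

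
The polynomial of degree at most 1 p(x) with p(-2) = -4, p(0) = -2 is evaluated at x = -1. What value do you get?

Evaluate each Lagrange basis at x = -1:
L_0(-1) = (-1)/[(-2)] = 1/2
L_1(-1) = (1)/[(2)] = 1/2
Sum: (-4)·(1/2) + (-2)·(1/2) = -3

-3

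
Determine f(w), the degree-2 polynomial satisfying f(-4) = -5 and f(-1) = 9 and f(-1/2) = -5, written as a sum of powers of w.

Newton's divided differences:
f[-4,-1] = (9 - (-5)) / (-1 - (-4)) = 14/3
f[-1,-1/2] = (-5 - 9) / (-1/2 - (-1)) = -28
f[-4,-1,-1/2] = (-28 - 14/3) / (-1/2 - (-4)) = -28/3
f(w) = -5 + (14/3)·(w + 4) + (-28/3)·(w + 4)(w + 1)
Expanding: f(w) = -(28/3)w^2 - 42w - 71/3

f(w) = -(28/3)w^2 - 42w - 71/3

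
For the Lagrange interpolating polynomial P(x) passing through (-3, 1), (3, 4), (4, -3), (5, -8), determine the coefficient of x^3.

The leading coefficient equals the top divided difference P[-3,3,4,5].
P[-3,3] = (4 - 1) / (3 - (-3)) = 1/2
P[3,4] = (-3 - 4) / (4 - 3) = -7
P[4,5] = (-8 - (-3)) / (5 - 4) = -5
P[-3,3,4] = (-7 - 1/2) / (4 - (-3)) = -15/14
P[3,4,5] = (-5 - (-7)) / (5 - 3) = 1
P[-3,3,4,5] = (1 - (-15/14)) / (5 - (-3)) = 29/112

29/112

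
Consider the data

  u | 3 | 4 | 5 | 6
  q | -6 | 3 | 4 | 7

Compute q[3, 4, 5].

q[3,4] = (3 - (-6)) / (4 - 3) = 9
q[4,5] = (4 - 3) / (5 - 4) = 1
q[3,4,5] = (1 - 9) / (5 - 3) = -4

-4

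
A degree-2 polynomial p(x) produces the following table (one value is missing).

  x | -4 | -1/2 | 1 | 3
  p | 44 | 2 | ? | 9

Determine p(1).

The 3 known values determine p uniquely (degree ≤ 2).
Evaluate each Lagrange basis at x = 1:
L_0(1) = (3/2)·(-2)/[(-7/2)·(-7)] = -6/49
L_1(1) = (5)·(-2)/[(7/2)·(-7/2)] = 40/49
L_2(1) = (5)·(3/2)/[(7)·(7/2)] = 15/49
Sum: 44·(-6/49) + 2·(40/49) + 9·(15/49) = -1

-1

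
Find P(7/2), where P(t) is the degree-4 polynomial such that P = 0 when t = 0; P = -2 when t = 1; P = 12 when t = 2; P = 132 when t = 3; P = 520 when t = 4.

4473/16

Using Newton's divided-difference form:
P[0,1] = (-2 - 0) / (1 - 0) = -2
P[1,2] = (12 - (-2)) / (2 - 1) = 14
P[2,3] = (132 - 12) / (3 - 2) = 120
P[3,4] = (520 - 132) / (4 - 3) = 388
P[0,1,2] = (14 - (-2)) / (2 - 0) = 8
P[1,2,3] = (120 - 14) / (3 - 1) = 53
P[2,3,4] = (388 - 120) / (4 - 2) = 134
P[0,1,2,3] = (53 - 8) / (3 - 0) = 15
P[1,2,3,4] = (134 - 53) / (4 - 1) = 27
P[0,1,2,3,4] = (27 - 15) / (4 - 0) = 3
P(7/2) = 0 + (-2)·(7/2) + 8·(7/2)·(5/2) + 15·(7/2)·(5/2)·(3/2) + 3·(7/2)·(5/2)·(3/2)·(1/2) = 4473/16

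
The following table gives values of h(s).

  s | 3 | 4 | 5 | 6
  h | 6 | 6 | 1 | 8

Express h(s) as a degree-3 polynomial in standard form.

h(s) = (17/6)s^3 - (73/2)s^2 + (452/3)s - 194

Build the Lagrange basis polynomials:
L_0(s) = (s - 4)(s - 5)(s - 6) / [-6] = -(1/6)s^3 + (5/2)s^2 - (37/3)s + 20
L_1(s) = (s - 3)(s - 5)(s - 6) / [2] = (1/2)s^3 - 7s^2 + (63/2)s - 45
L_2(s) = (s - 3)(s - 4)(s - 6) / [-2] = -(1/2)s^3 + (13/2)s^2 - 27s + 36
L_3(s) = (s - 3)(s - 4)(s - 5) / [6] = (1/6)s^3 - 2s^2 + (47/6)s - 10
h(s) = 6·L_0 + 6·L_1 + 1·L_2 + 8·L_3
  6·L_0(s) = -s^3 + 15s^2 - 74s + 120
  6·L_1(s) = 3s^3 - 42s^2 + 189s - 270
  1·L_2(s) = -(1/2)s^3 + (13/2)s^2 - 27s + 36
  8·L_3(s) = (4/3)s^3 - 16s^2 + (188/3)s - 80
Adding term by term: (17/6)s^3 - (73/2)s^2 + (452/3)s - 194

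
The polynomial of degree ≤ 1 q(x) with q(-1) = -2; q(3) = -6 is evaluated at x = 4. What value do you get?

-7

L_0(4) = (1)/[(-4)] = -1/4
L_1(4) = (5)/[(4)] = 5/4
Sum: (-2)·(-1/4) + (-6)·(5/4) = -7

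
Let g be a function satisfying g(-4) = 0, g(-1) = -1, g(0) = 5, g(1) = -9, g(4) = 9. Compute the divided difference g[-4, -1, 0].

19/12

g[-4,-1] = (-1 - 0) / (-1 - (-4)) = -1/3
g[-1,0] = (5 - (-1)) / (0 - (-1)) = 6
g[-4,-1,0] = (6 - (-1/3)) / (0 - (-4)) = 19/12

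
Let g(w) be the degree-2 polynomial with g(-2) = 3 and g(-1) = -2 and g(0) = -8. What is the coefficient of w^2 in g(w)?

Build the Lagrange basis polynomials:
L_0(w) = (w + 1)w / [2] = (1/2)w^2 + (1/2)w
L_1(w) = (w + 2)w / [-1] = -w^2 - 2w
L_2(w) = (w + 2)(w + 1) / [2] = (1/2)w^2 + (3/2)w + 1
g(w) = 3·L_0 + (-2)·L_1 + (-8)·L_2
Only the coefficient of w^2 is needed; take it from each L_i and combine:
3·(1/2) + (-2)·(-1) + (-8)·(1/2) = -1/2

-1/2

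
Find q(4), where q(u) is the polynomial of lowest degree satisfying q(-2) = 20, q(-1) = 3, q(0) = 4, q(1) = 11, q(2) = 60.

668

Using Newton's divided-difference form:
q[-2,-1] = (3 - 20) / (-1 - (-2)) = -17
q[-1,0] = (4 - 3) / (0 - (-1)) = 1
q[0,1] = (11 - 4) / (1 - 0) = 7
q[1,2] = (60 - 11) / (2 - 1) = 49
q[-2,-1,0] = (1 - (-17)) / (0 - (-2)) = 9
q[-1,0,1] = (7 - 1) / (1 - (-1)) = 3
q[0,1,2] = (49 - 7) / (2 - 0) = 21
q[-2,-1,0,1] = (3 - 9) / (1 - (-2)) = -2
q[-1,0,1,2] = (21 - 3) / (2 - (-1)) = 6
q[-2,-1,0,1,2] = (6 - (-2)) / (2 - (-2)) = 2
q(4) = 20 + (-17)·(6) + 9·(6)·(5) + (-2)·(6)·(5)·(4) + 2·(6)·(5)·(4)·(3) = 668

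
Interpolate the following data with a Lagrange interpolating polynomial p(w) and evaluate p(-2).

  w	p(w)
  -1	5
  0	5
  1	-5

-5

Evaluate each Lagrange basis at w = -2:
L_0(-2) = (-2)·(-3)/[(-1)·(-2)] = 3
L_1(-2) = (-1)·(-3)/[(1)·(-1)] = -3
L_2(-2) = (-1)·(-2)/[(2)·(1)] = 1
Sum: 5·(3) + 5·(-3) + (-5)·(1) = -5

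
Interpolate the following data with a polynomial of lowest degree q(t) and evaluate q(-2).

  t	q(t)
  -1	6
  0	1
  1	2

17

Using Newton's divided-difference form:
q[-1,0] = (1 - 6) / (0 - (-1)) = -5
q[0,1] = (2 - 1) / (1 - 0) = 1
q[-1,0,1] = (1 - (-5)) / (1 - (-1)) = 3
q(-2) = 6 + (-5)·(-1) + 3·(-1)·(-2) = 17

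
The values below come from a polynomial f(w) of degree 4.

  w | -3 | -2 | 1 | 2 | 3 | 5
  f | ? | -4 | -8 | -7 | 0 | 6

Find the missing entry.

-258/7

The 5 known values determine f uniquely (degree ≤ 4).
Evaluate each Lagrange basis at w = -3:
L_0(-3) = (-4)·(-5)·(-6)·(-8)/[(-3)·(-4)·(-5)·(-7)] = 16/7
L_1(-3) = (-1)·(-5)·(-6)·(-8)/[(3)·(-1)·(-2)·(-4)] = -10
L_2(-3) = (-1)·(-4)·(-6)·(-8)/[(4)·(1)·(-1)·(-3)] = 16
L_3(-3) = (-1)·(-4)·(-5)·(-8)/[(5)·(2)·(1)·(-2)] = -8
L_4(-3) = (-1)·(-4)·(-5)·(-6)/[(7)·(4)·(3)·(2)] = 5/7
Sum: (-4)·(16/7) + (-8)·(-10) + (-7)·(16) + 0 + 6·(5/7) = -258/7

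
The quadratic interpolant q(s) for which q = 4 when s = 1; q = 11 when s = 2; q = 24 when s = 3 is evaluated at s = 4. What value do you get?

43

Using Newton's divided-difference form:
q[1,2] = (11 - 4) / (2 - 1) = 7
q[2,3] = (24 - 11) / (3 - 2) = 13
q[1,2,3] = (13 - 7) / (3 - 1) = 3
q(4) = 4 + 7·(3) + 3·(3)·(2) = 43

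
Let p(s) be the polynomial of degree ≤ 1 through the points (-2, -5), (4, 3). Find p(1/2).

-5/3

L_0(1/2) = (-7/2)/[(-6)] = 7/12
L_1(1/2) = (5/2)/[(6)] = 5/12
Sum: (-5)·(7/12) + 3·(5/12) = -5/3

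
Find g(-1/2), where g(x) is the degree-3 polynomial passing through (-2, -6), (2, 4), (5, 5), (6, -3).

Evaluate each Lagrange basis at x = -1/2:
L_0(-1/2) = (-5/2)·(-11/2)·(-13/2)/[(-4)·(-7)·(-8)] = 715/1792
L_1(-1/2) = (3/2)·(-11/2)·(-13/2)/[(4)·(-3)·(-4)] = 143/128
L_2(-1/2) = (3/2)·(-5/2)·(-13/2)/[(7)·(3)·(-1)] = -65/56
L_3(-1/2) = (3/2)·(-5/2)·(-11/2)/[(8)·(4)·(1)] = 165/256
Sum: (-6)·(715/1792) + 4·(143/128) + 5·(-65/56) + (-3)·(165/256) = -10147/1792

-10147/1792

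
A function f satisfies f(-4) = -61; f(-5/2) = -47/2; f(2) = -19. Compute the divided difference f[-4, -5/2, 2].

-4

f[-4,-5/2] = (-47/2 - (-61)) / (-5/2 - (-4)) = 25
f[-5/2,2] = (-19 - (-47/2)) / (2 - (-5/2)) = 1
f[-4,-5/2,2] = (1 - 25) / (2 - (-4)) = -4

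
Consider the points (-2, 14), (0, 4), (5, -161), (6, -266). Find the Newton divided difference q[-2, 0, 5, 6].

q[-2,0] = (4 - 14) / (0 - (-2)) = -5
q[0,5] = (-161 - 4) / (5 - 0) = -33
q[5,6] = (-266 - (-161)) / (6 - 5) = -105
q[-2,0,5] = (-33 - (-5)) / (5 - (-2)) = -4
q[0,5,6] = (-105 - (-33)) / (6 - 0) = -12
q[-2,0,5,6] = (-12 - (-4)) / (6 - (-2)) = -1

-1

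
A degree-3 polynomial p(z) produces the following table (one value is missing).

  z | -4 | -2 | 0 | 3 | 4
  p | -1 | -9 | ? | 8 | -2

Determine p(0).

93/70

The 4 known values determine p uniquely (degree ≤ 3).
L_0(0) = (2)·(-3)·(-4)/[(-2)·(-7)·(-8)] = -3/14
L_1(0) = (4)·(-3)·(-4)/[(2)·(-5)·(-6)] = 4/5
L_2(0) = (4)·(2)·(-4)/[(7)·(5)·(-1)] = 32/35
L_3(0) = (4)·(2)·(-3)/[(8)·(6)·(1)] = -1/2
Sum: (-1)·(-3/14) + (-9)·(4/5) + 8·(32/35) + (-2)·(-1/2) = 93/70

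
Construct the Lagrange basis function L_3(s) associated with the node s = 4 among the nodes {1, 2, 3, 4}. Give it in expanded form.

L_3(s) = (1/6)s^3 - s^2 + (11/6)s - 1

L_3(s) = (s - 1)(s - 2)(s - 3) / [(3)·(2)·(1)]
       = (s^3 - 6s^2 + 11s - 6) / (6)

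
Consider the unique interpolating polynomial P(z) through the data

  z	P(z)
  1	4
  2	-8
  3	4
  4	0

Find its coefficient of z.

-364/3

L_0(z) = (z - 2)(z - 3)(z - 4) / [-6] = -(1/6)z^3 + (3/2)z^2 - (13/3)z + 4
L_1(z) = (z - 1)(z - 3)(z - 4) / [2] = (1/2)z^3 - 4z^2 + (19/2)z - 6
L_2(z) = (z - 1)(z - 2)(z - 4) / [-2] = -(1/2)z^3 + (7/2)z^2 - 7z + 4
L_3(z) = (z - 1)(z - 2)(z - 3) / [6] = (1/6)z^3 - z^2 + (11/6)z - 1
P(z) = 4·L_0 + (-8)·L_1 + 4·L_2 + 0·L_3
Only the coefficient of z is needed; take it from each L_i and combine:
4·(-13/3) + (-8)·(19/2) + 4·(-7) + 0·(11/6) = -364/3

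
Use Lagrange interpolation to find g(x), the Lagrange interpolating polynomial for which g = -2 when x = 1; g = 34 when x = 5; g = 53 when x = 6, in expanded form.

g(x) = 2x^2 - 3x - 1

Build the Lagrange basis polynomials:
L_0(x) = (x - 5)(x - 6) / [20] = (1/20)x^2 - (11/20)x + 3/2
L_1(x) = (x - 1)(x - 6) / [-4] = -(1/4)x^2 + (7/4)x - 3/2
L_2(x) = (x - 1)(x - 5) / [5] = (1/5)x^2 - (6/5)x + 1
g(x) = (-2)·L_0 + 34·L_1 + 53·L_2
  (-2)·L_0(x) = -(1/10)x^2 + (11/10)x - 3
  34·L_1(x) = -(17/2)x^2 + (119/2)x - 51
  53·L_2(x) = (53/5)x^2 - (318/5)x + 53
Adding term by term: 2x^2 - 3x - 1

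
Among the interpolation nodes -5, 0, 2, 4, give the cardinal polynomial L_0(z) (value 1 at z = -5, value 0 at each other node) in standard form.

L_0(z) = z(z - 2)(z - 4) / [(-5)·(-7)·(-9)]
       = (z^3 - 6z^2 + 8z) / (-315)

L_0(z) = -(1/315)z^3 + (2/105)z^2 - (8/315)z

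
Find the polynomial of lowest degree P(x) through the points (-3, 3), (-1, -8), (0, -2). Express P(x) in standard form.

L_0(x) = (x + 1)x / [6] = (1/6)x^2 + (1/6)x
L_1(x) = (x + 3)x / [-2] = -(1/2)x^2 - (3/2)x
L_2(x) = (x + 3)(x + 1) / [3] = (1/3)x^2 + (4/3)x + 1
P(x) = 3·L_0 + (-8)·L_1 + (-2)·L_2
  3·L_0(x) = (1/2)x^2 + (1/2)x
  (-8)·L_1(x) = 4x^2 + 12x
  (-2)·L_2(x) = -(2/3)x^2 - (8/3)x - 2
Adding term by term: (23/6)x^2 + (59/6)x - 2

P(x) = (23/6)x^2 + (59/6)x - 2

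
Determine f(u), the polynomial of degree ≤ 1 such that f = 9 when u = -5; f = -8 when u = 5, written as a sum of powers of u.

f(u) = -(17/10)u + 1/2

L_0(u) = (u - 5) / [-10] = -(1/10)u + 1/2
L_1(u) = (u + 5) / [10] = (1/10)u + 1/2
f(u) = 9·L_0 + (-8)·L_1
  9·L_0(u) = -(9/10)u + 9/2
  (-8)·L_1(u) = -(4/5)u - 4
Adding term by term: -(17/10)u + 1/2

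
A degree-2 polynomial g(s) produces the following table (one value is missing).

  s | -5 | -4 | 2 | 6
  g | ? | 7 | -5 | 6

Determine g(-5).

The 3 known values determine g uniquely (degree ≤ 2).
Evaluate each Lagrange basis at s = -5:
L_0(-5) = (-7)·(-11)/[(-6)·(-10)] = 77/60
L_1(-5) = (-1)·(-11)/[(6)·(-4)] = -11/24
L_2(-5) = (-1)·(-7)/[(10)·(4)] = 7/40
Sum: 7·(77/60) + (-5)·(-11/24) + 6·(7/40) = 493/40

493/40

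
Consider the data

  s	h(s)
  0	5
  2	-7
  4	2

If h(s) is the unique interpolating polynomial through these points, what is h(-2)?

Using Newton's divided-difference form:
h[0,2] = (-7 - 5) / (2 - 0) = -6
h[2,4] = (2 - (-7)) / (4 - 2) = 9/2
h[0,2,4] = (9/2 - (-6)) / (4 - 0) = 21/8
h(-2) = 5 + (-6)·(-2) + (21/8)·(-2)·(-4) = 38

38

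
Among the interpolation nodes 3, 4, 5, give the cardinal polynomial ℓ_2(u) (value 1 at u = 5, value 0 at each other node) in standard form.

ℓ_2(u) = (u - 3)(u - 4) / [(2)·(1)]
       = (u^2 - 7u + 12) / (2)

ℓ_2(u) = (1/2)u^2 - (7/2)u + 6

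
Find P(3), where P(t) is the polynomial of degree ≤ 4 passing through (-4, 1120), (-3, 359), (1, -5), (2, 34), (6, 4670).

Evaluate each Lagrange basis at t = 3:
L_0(3) = (6)·(2)·(1)·(-3)/[(-1)·(-5)·(-6)·(-10)] = -3/25
L_1(3) = (7)·(2)·(1)·(-3)/[(1)·(-4)·(-5)·(-9)] = 7/30
L_2(3) = (7)·(6)·(1)·(-3)/[(5)·(4)·(-1)·(-5)] = -63/50
L_3(3) = (7)·(6)·(2)·(-3)/[(6)·(5)·(1)·(-4)] = 21/10
L_4(3) = (7)·(6)·(2)·(1)/[(10)·(9)·(5)·(4)] = 7/150
Sum: 1120·(-3/25) + 359·(7/30) + (-5)·(-63/50) + 34·(21/10) + 4670·(7/150) = 245

245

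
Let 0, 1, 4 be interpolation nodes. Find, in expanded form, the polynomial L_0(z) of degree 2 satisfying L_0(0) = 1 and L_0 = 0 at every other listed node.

L_0(z) = (1/4)z^2 - (5/4)z + 1

L_0(z) = (z - 1)(z - 4) / [(-1)·(-4)]
       = (z^2 - 5z + 4) / (4)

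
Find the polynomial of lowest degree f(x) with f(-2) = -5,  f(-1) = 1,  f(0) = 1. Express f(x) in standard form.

Build the Lagrange basis polynomials:
L_0(x) = (x + 1)x / [2] = (1/2)x^2 + (1/2)x
L_1(x) = (x + 2)x / [-1] = -x^2 - 2x
L_2(x) = (x + 2)(x + 1) / [2] = (1/2)x^2 + (3/2)x + 1
f(x) = (-5)·L_0 + 1·L_1 + 1·L_2
  (-5)·L_0(x) = -(5/2)x^2 - (5/2)x
  1·L_1(x) = -x^2 - 2x
  1·L_2(x) = (1/2)x^2 + (3/2)x + 1
Adding term by term: -3x^2 - 3x + 1

f(x) = -3x^2 - 3x + 1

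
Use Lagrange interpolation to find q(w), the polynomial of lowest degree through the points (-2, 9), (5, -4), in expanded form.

q(w) = -(13/7)w + 37/7

Build the Lagrange basis polynomials:
L_0(w) = (w - 5) / [-7] = -(1/7)w + 5/7
L_1(w) = (w + 2) / [7] = (1/7)w + 2/7
q(w) = 9·L_0 + (-4)·L_1
  9·L_0(w) = -(9/7)w + 45/7
  (-4)·L_1(w) = -(4/7)w - 8/7
Adding term by term: -(13/7)w + 37/7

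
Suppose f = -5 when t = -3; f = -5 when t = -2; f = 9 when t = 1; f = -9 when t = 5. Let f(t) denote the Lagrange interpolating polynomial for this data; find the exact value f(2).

Evaluate each Lagrange basis at t = 2:
L_0(2) = (4)·(1)·(-3)/[(-1)·(-4)·(-8)] = 3/8
L_1(2) = (5)·(1)·(-3)/[(1)·(-3)·(-7)] = -5/7
L_2(2) = (5)·(4)·(-3)/[(4)·(3)·(-4)] = 5/4
L_3(2) = (5)·(4)·(1)/[(8)·(7)·(4)] = 5/56
Sum: (-5)·(3/8) + (-5)·(-5/7) + 9·(5/4) + (-9)·(5/56) = 85/7

85/7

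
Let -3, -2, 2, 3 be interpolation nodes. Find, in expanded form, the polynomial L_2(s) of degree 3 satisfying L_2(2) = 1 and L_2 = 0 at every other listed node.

L_2(s) = (s + 3)(s + 2)(s - 3) / [(5)·(4)·(-1)]
       = (s^3 + 2s^2 - 9s - 18) / (-20)

L_2(s) = -(1/20)s^3 - (1/10)s^2 + (9/20)s + 9/10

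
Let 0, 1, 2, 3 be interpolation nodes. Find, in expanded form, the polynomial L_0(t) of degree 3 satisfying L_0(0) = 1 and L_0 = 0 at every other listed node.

L_0(t) = (t - 1)(t - 2)(t - 3) / [(-1)·(-2)·(-3)]
       = (t^3 - 6t^2 + 11t - 6) / (-6)

L_0(t) = -(1/6)t^3 + t^2 - (11/6)t + 1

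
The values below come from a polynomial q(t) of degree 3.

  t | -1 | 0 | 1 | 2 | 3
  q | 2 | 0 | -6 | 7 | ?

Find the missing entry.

62

The 4 known values determine q uniquely (degree ≤ 3).
Evaluate each Lagrange basis at t = 3:
L_0(3) = (3)·(2)·(1)/[(-1)·(-2)·(-3)] = -1
L_1(3) = (4)·(2)·(1)/[(1)·(-1)·(-2)] = 4
L_2(3) = (4)·(3)·(1)/[(2)·(1)·(-1)] = -6
L_3(3) = (4)·(3)·(2)/[(3)·(2)·(1)] = 4
Sum: 2·(-1) + 0 + (-6)·(-6) + 7·(4) = 62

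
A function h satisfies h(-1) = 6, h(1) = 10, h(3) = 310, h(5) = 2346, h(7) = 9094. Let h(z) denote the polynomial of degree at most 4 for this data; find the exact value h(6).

Using Newton's divided-difference form:
h[-1,1] = (10 - 6) / (1 - (-1)) = 2
h[1,3] = (310 - 10) / (3 - 1) = 150
h[3,5] = (2346 - 310) / (5 - 3) = 1018
h[5,7] = (9094 - 2346) / (7 - 5) = 3374
h[-1,1,3] = (150 - 2) / (3 - (-1)) = 37
h[1,3,5] = (1018 - 150) / (5 - 1) = 217
h[3,5,7] = (3374 - 1018) / (7 - 3) = 589
h[-1,1,3,5] = (217 - 37) / (5 - (-1)) = 30
h[1,3,5,7] = (589 - 217) / (7 - 1) = 62
h[-1,1,3,5,7] = (62 - 30) / (7 - (-1)) = 4
h(6) = 6 + 2·(7) + 37·(7)·(5) + 30·(7)·(5)·(3) + 4·(7)·(5)·(3)·(1) = 4885

4885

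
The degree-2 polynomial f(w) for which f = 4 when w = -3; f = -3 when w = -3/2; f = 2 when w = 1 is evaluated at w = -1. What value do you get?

L_0(-1) = (1/2)·(-2)/[(-3/2)·(-4)] = -1/6
L_1(-1) = (2)·(-2)/[(3/2)·(-5/2)] = 16/15
L_2(-1) = (2)·(1/2)/[(4)·(5/2)] = 1/10
Sum: 4·(-1/6) + (-3)·(16/15) + 2·(1/10) = -11/3

-11/3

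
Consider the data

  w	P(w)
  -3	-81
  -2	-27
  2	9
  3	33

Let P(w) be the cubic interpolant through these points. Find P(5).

Using Newton's divided-difference form:
P[-3,-2] = (-27 - (-81)) / (-2 - (-3)) = 54
P[-2,2] = (9 - (-27)) / (2 - (-2)) = 9
P[2,3] = (33 - 9) / (3 - 2) = 24
P[-3,-2,2] = (9 - 54) / (2 - (-3)) = -9
P[-2,2,3] = (24 - 9) / (3 - (-2)) = 3
P[-3,-2,2,3] = (3 - (-9)) / (3 - (-3)) = 2
P(5) = -81 + 54·(8) + (-9)·(8)·(7) + 2·(8)·(7)·(3) = 183

183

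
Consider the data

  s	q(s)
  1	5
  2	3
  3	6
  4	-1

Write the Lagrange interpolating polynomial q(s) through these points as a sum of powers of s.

L_0(s) = (s - 2)(s - 3)(s - 4) / [-6] = -(1/6)s^3 + (3/2)s^2 - (13/3)s + 4
L_1(s) = (s - 1)(s - 3)(s - 4) / [2] = (1/2)s^3 - 4s^2 + (19/2)s - 6
L_2(s) = (s - 1)(s - 2)(s - 4) / [-2] = -(1/2)s^3 + (7/2)s^2 - 7s + 4
L_3(s) = (s - 1)(s - 2)(s - 3) / [6] = (1/6)s^3 - s^2 + (11/6)s - 1
q(s) = 5·L_0 + 3·L_1 + 6·L_2 + (-1)·L_3
  5·L_0(s) = -(5/6)s^3 + (15/2)s^2 - (65/3)s + 20
  3·L_1(s) = (3/2)s^3 - 12s^2 + (57/2)s - 18
  6·L_2(s) = -3s^3 + 21s^2 - 42s + 24
  (-1)·L_3(s) = -(1/6)s^3 + s^2 - (11/6)s + 1
Adding term by term: -(5/2)s^3 + (35/2)s^2 - 37s + 27

q(s) = -(5/2)s^3 + (35/2)s^2 - 37s + 27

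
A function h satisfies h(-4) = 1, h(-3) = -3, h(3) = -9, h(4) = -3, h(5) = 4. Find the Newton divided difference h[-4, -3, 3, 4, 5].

h[-4,-3] = (-3 - 1) / (-3 - (-4)) = -4
h[-3,3] = (-9 - (-3)) / (3 - (-3)) = -1
h[3,4] = (-3 - (-9)) / (4 - 3) = 6
h[4,5] = (4 - (-3)) / (5 - 4) = 7
h[-4,-3,3] = (-1 - (-4)) / (3 - (-4)) = 3/7
h[-3,3,4] = (6 - (-1)) / (4 - (-3)) = 1
h[3,4,5] = (7 - 6) / (5 - 3) = 1/2
h[-4,-3,3,4] = (1 - 3/7) / (4 - (-4)) = 1/14
h[-3,3,4,5] = (1/2 - 1) / (5 - (-3)) = -1/16
h[-4,-3,3,4,5] = (-1/16 - 1/14) / (5 - (-4)) = -5/336

-5/336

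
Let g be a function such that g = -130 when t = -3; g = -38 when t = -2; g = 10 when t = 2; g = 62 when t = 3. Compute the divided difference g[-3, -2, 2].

-16

g[-3,-2] = (-38 - (-130)) / (-2 - (-3)) = 92
g[-2,2] = (10 - (-38)) / (2 - (-2)) = 12
g[-3,-2,2] = (12 - 92) / (2 - (-3)) = -16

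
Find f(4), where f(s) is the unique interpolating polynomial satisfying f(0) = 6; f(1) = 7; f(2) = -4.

-62

Evaluate each Lagrange basis at s = 4:
L_0(4) = (3)·(2)/[(-1)·(-2)] = 3
L_1(4) = (4)·(2)/[(1)·(-1)] = -8
L_2(4) = (4)·(3)/[(2)·(1)] = 6
Sum: 6·(3) + 7·(-8) + (-4)·(6) = -62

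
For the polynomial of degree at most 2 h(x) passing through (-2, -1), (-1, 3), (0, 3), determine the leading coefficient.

The leading coefficient equals the top divided difference h[-2,-1,0].
h[-2,-1] = (3 - (-1)) / (-1 - (-2)) = 4
h[-1,0] = (3 - 3) / (0 - (-1)) = 0
h[-2,-1,0] = (0 - 4) / (0 - (-2)) = -2

-2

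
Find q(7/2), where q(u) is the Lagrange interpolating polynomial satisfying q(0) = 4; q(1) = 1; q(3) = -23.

-131/4

L_0(7/2) = (5/2)·(1/2)/[(-1)·(-3)] = 5/12
L_1(7/2) = (7/2)·(1/2)/[(1)·(-2)] = -7/8
L_2(7/2) = (7/2)·(5/2)/[(3)·(2)] = 35/24
Sum: 4·(5/12) + 1·(-7/8) + (-23)·(35/24) = -131/4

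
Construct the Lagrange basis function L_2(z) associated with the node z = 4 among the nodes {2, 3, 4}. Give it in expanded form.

L_2(z) = (z - 2)(z - 3) / [(2)·(1)]
       = (z^2 - 5z + 6) / (2)

L_2(z) = (1/2)z^2 - (5/2)z + 3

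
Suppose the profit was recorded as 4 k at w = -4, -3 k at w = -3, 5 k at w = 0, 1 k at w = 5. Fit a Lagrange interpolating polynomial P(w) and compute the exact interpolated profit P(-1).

L_0(-1) = (2)·(-1)·(-6)/[(-1)·(-4)·(-9)] = -1/3
L_1(-1) = (3)·(-1)·(-6)/[(1)·(-3)·(-8)] = 3/4
L_2(-1) = (3)·(2)·(-6)/[(4)·(3)·(-5)] = 3/5
L_3(-1) = (3)·(2)·(-1)/[(9)·(8)·(5)] = -1/60
Sum: 4·(-1/3) + (-3)·(3/4) + 5·(3/5) + 1·(-1/60) = -3/5

-3/5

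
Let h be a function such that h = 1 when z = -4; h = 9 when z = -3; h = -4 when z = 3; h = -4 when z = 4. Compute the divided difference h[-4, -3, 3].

h[-4,-3] = (9 - 1) / (-3 - (-4)) = 8
h[-3,3] = (-4 - 9) / (3 - (-3)) = -13/6
h[-4,-3,3] = (-13/6 - 8) / (3 - (-4)) = -61/42

-61/42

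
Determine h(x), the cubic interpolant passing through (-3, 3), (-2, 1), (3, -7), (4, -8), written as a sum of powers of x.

Build the Lagrange basis polynomials:
L_0(x) = (x + 2)(x - 3)(x - 4) / [-42] = -(1/42)x^3 + (5/42)x^2 + (1/21)x - 4/7
L_1(x) = (x + 3)(x - 3)(x - 4) / [30] = (1/30)x^3 - (2/15)x^2 - (3/10)x + 6/5
L_2(x) = (x + 3)(x + 2)(x - 4) / [-30] = -(1/30)x^3 - (1/30)x^2 + (7/15)x + 4/5
L_3(x) = (x + 3)(x + 2)(x - 3) / [42] = (1/42)x^3 + (1/21)x^2 - (3/14)x - 3/7
h(x) = 3·L_0 + 1·L_1 + (-7)·L_2 + (-8)·L_3
  3·L_0(x) = -(1/14)x^3 + (5/14)x^2 + (1/7)x - 12/7
  1·L_1(x) = (1/30)x^3 - (2/15)x^2 - (3/10)x + 6/5
  (-7)·L_2(x) = (7/30)x^3 + (7/30)x^2 - (49/15)x - 28/5
  (-8)·L_3(x) = -(4/21)x^3 - (8/21)x^2 + (12/7)x + 24/7
Adding term by term: (1/210)x^3 + (8/105)x^2 - (359/210)x - 94/35

h(x) = (1/210)x^3 + (8/105)x^2 - (359/210)x - 94/35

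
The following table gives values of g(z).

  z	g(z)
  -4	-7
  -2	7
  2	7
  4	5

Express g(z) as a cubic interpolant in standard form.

g(z) = (1/8)z^3 - (2/3)z^2 - (1/2)z + 29/3

L_0(z) = (z + 2)(z - 2)(z - 4) / [-96] = -(1/96)z^3 + (1/24)z^2 + (1/24)z - 1/6
L_1(z) = (z + 4)(z - 2)(z - 4) / [48] = (1/48)z^3 - (1/24)z^2 - (1/3)z + 2/3
L_2(z) = (z + 4)(z + 2)(z - 4) / [-48] = -(1/48)z^3 - (1/24)z^2 + (1/3)z + 2/3
L_3(z) = (z + 4)(z + 2)(z - 2) / [96] = (1/96)z^3 + (1/24)z^2 - (1/24)z - 1/6
g(z) = (-7)·L_0 + 7·L_1 + 7·L_2 + 5·L_3
  (-7)·L_0(z) = (7/96)z^3 - (7/24)z^2 - (7/24)z + 7/6
  7·L_1(z) = (7/48)z^3 - (7/24)z^2 - (7/3)z + 14/3
  7·L_2(z) = -(7/48)z^3 - (7/24)z^2 + (7/3)z + 14/3
  5·L_3(z) = (5/96)z^3 + (5/24)z^2 - (5/24)z - 5/6
Adding term by term: (1/8)z^3 - (2/3)z^2 - (1/2)z + 29/3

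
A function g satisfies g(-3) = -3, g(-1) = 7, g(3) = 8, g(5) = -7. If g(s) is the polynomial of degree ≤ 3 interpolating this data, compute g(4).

101/48

Using Newton's divided-difference form:
g[-3,-1] = (7 - (-3)) / (-1 - (-3)) = 5
g[-1,3] = (8 - 7) / (3 - (-1)) = 1/4
g[3,5] = (-7 - 8) / (5 - 3) = -15/2
g[-3,-1,3] = (1/4 - 5) / (3 - (-3)) = -19/24
g[-1,3,5] = (-15/2 - 1/4) / (5 - (-1)) = -31/24
g[-3,-1,3,5] = (-31/24 - (-19/24)) / (5 - (-3)) = -1/16
g(4) = -3 + 5·(7) + (-19/24)·(7)·(5) + (-1/16)·(7)·(5)·(1) = 101/48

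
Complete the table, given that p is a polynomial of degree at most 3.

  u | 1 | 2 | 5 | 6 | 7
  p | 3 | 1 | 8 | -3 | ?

The 4 known values determine p uniquely (degree ≤ 3).
L_0(7) = (5)·(2)·(1)/[(-1)·(-4)·(-5)] = -1/2
L_1(7) = (6)·(2)·(1)/[(1)·(-3)·(-4)] = 1
L_2(7) = (6)·(5)·(1)/[(4)·(3)·(-1)] = -5/2
L_3(7) = (6)·(5)·(2)/[(5)·(4)·(1)] = 3
Sum: 3·(-1/2) + 1·(1) + 8·(-5/2) + (-3)·(3) = -59/2

-59/2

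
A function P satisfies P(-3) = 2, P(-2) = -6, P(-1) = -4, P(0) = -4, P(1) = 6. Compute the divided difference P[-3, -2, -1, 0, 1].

P[-3,-2] = (-6 - 2) / (-2 - (-3)) = -8
P[-2,-1] = (-4 - (-6)) / (-1 - (-2)) = 2
P[-1,0] = (-4 - (-4)) / (0 - (-1)) = 0
P[0,1] = (6 - (-4)) / (1 - 0) = 10
P[-3,-2,-1] = (2 - (-8)) / (-1 - (-3)) = 5
P[-2,-1,0] = (0 - 2) / (0 - (-2)) = -1
P[-1,0,1] = (10 - 0) / (1 - (-1)) = 5
P[-3,-2,-1,0] = (-1 - 5) / (0 - (-3)) = -2
P[-2,-1,0,1] = (5 - (-1)) / (1 - (-2)) = 2
P[-3,-2,-1,0,1] = (2 - (-2)) / (1 - (-3)) = 1

1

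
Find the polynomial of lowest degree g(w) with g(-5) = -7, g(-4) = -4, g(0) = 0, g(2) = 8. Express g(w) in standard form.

g(w) = (9/70)w^3 + (53/70)w^2 + (69/35)w

L_0(w) = (w + 4)w(w - 2) / [-35] = -(1/35)w^3 - (2/35)w^2 + (8/35)w
L_1(w) = (w + 5)w(w - 2) / [24] = (1/24)w^3 + (1/8)w^2 - (5/12)w
L_2(w) = (w + 5)(w + 4)(w - 2) / [-40] = -(1/40)w^3 - (7/40)w^2 - (1/20)w + 1
L_3(w) = (w + 5)(w + 4)w / [84] = (1/84)w^3 + (3/28)w^2 + (5/21)w
g(w) = (-7)·L_0 + (-4)·L_1 + 0·L_2 + 8·L_3
  (-7)·L_0(w) = (1/5)w^3 + (2/5)w^2 - (8/5)w
  (-4)·L_1(w) = -(1/6)w^3 - (1/2)w^2 + (5/3)w
  0·L_2(w) = 0
  8·L_3(w) = (2/21)w^3 + (6/7)w^2 + (40/21)w
Adding term by term: (9/70)w^3 + (53/70)w^2 + (69/35)w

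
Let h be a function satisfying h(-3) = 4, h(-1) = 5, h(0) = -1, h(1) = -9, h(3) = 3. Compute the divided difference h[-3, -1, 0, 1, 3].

h[-3,-1] = (5 - 4) / (-1 - (-3)) = 1/2
h[-1,0] = (-1 - 5) / (0 - (-1)) = -6
h[0,1] = (-9 - (-1)) / (1 - 0) = -8
h[1,3] = (3 - (-9)) / (3 - 1) = 6
h[-3,-1,0] = (-6 - 1/2) / (0 - (-3)) = -13/6
h[-1,0,1] = (-8 - (-6)) / (1 - (-1)) = -1
h[0,1,3] = (6 - (-8)) / (3 - 0) = 14/3
h[-3,-1,0,1] = (-1 - (-13/6)) / (1 - (-3)) = 7/24
h[-1,0,1,3] = (14/3 - (-1)) / (3 - (-1)) = 17/12
h[-3,-1,0,1,3] = (17/12 - 7/24) / (3 - (-3)) = 3/16

3/16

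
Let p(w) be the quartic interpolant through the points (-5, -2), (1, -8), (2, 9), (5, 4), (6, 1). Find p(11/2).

221/176

Evaluate each Lagrange basis at w = 11/2:
L_0(11/2) = (9/2)·(7/2)·(1/2)·(-1/2)/[(-6)·(-7)·(-10)·(-11)] = -3/3520
L_1(11/2) = (21/2)·(7/2)·(1/2)·(-1/2)/[(6)·(-1)·(-4)·(-5)] = 49/640
L_2(11/2) = (21/2)·(9/2)·(1/2)·(-1/2)/[(7)·(1)·(-3)·(-4)] = -9/64
L_3(11/2) = (21/2)·(9/2)·(7/2)·(-1/2)/[(10)·(4)·(3)·(-1)] = 441/640
L_4(11/2) = (21/2)·(9/2)·(7/2)·(1/2)/[(11)·(5)·(4)·(1)] = 1323/3520
Sum: (-2)·(-3/3520) + (-8)·(49/640) + 9·(-9/64) + 4·(441/640) + 1·(1323/3520) = 221/176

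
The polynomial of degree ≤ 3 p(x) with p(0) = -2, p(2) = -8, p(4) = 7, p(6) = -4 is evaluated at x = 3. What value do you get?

Evaluate each Lagrange basis at x = 3:
L_0(3) = (1)·(-1)·(-3)/[(-2)·(-4)·(-6)] = -1/16
L_1(3) = (3)·(-1)·(-3)/[(2)·(-2)·(-4)] = 9/16
L_2(3) = (3)·(1)·(-3)/[(4)·(2)·(-2)] = 9/16
L_3(3) = (3)·(1)·(-1)/[(6)·(4)·(2)] = -1/16
Sum: (-2)·(-1/16) + (-8)·(9/16) + 7·(9/16) + (-4)·(-1/16) = -3/16

-3/16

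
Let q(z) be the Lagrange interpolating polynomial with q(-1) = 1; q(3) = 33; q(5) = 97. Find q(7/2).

46

Evaluate each Lagrange basis at z = 7/2:
L_0(7/2) = (1/2)·(-3/2)/[(-4)·(-6)] = -1/32
L_1(7/2) = (9/2)·(-3/2)/[(4)·(-2)] = 27/32
L_2(7/2) = (9/2)·(1/2)/[(6)·(2)] = 3/16
Sum: 1·(-1/32) + 33·(27/32) + 97·(3/16) = 46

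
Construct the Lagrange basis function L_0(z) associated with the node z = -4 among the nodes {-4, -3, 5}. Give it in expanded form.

L_0(z) = (1/9)z^2 - (2/9)z - 5/3

L_0(z) = (z + 3)(z - 5) / [(-1)·(-9)]
       = (z^2 - 2z - 15) / (9)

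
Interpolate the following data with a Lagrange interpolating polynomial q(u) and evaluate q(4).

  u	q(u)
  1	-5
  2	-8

Evaluate each Lagrange basis at u = 4:
L_0(4) = (2)/[(-1)] = -2
L_1(4) = (3)/[(1)] = 3
Sum: (-5)·(-2) + (-8)·(3) = -14

-14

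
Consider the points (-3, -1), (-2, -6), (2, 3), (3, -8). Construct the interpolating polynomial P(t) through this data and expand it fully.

L_0(t) = (t + 2)(t - 2)(t - 3) / [-30] = -(1/30)t^3 + (1/10)t^2 + (2/15)t - 2/5
L_1(t) = (t + 3)(t - 2)(t - 3) / [20] = (1/20)t^3 - (1/10)t^2 - (9/20)t + 9/10
L_2(t) = (t + 3)(t + 2)(t - 3) / [-20] = -(1/20)t^3 - (1/10)t^2 + (9/20)t + 9/10
L_3(t) = (t + 3)(t + 2)(t - 2) / [30] = (1/30)t^3 + (1/10)t^2 - (2/15)t - 2/5
P(t) = (-1)·L_0 + (-6)·L_1 + 3·L_2 + (-8)·L_3
  (-1)·L_0(t) = (1/30)t^3 - (1/10)t^2 - (2/15)t + 2/5
  (-6)·L_1(t) = -(3/10)t^3 + (3/5)t^2 + (27/10)t - 27/5
  3·L_2(t) = -(3/20)t^3 - (3/10)t^2 + (27/20)t + 27/10
  (-8)·L_3(t) = -(4/15)t^3 - (4/5)t^2 + (16/15)t + 16/5
Adding term by term: -(41/60)t^3 - (3/5)t^2 + (299/60)t + 9/10

P(t) = -(41/60)t^3 - (3/5)t^2 + (299/60)t + 9/10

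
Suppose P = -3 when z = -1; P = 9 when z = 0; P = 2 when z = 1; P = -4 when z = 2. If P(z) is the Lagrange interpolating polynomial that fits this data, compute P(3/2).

Evaluate each Lagrange basis at z = 3/2:
L_0(3/2) = (3/2)·(1/2)·(-1/2)/[(-1)·(-2)·(-3)] = 1/16
L_1(3/2) = (5/2)·(1/2)·(-1/2)/[(1)·(-1)·(-2)] = -5/16
L_2(3/2) = (5/2)·(3/2)·(-1/2)/[(2)·(1)·(-1)] = 15/16
L_3(3/2) = (5/2)·(3/2)·(1/2)/[(3)·(2)·(1)] = 5/16
Sum: (-3)·(1/16) + 9·(-5/16) + 2·(15/16) + (-4)·(5/16) = -19/8

-19/8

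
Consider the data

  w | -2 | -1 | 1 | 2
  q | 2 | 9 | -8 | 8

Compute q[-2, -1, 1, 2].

10/3

q[-2,-1] = (9 - 2) / (-1 - (-2)) = 7
q[-1,1] = (-8 - 9) / (1 - (-1)) = -17/2
q[1,2] = (8 - (-8)) / (2 - 1) = 16
q[-2,-1,1] = (-17/2 - 7) / (1 - (-2)) = -31/6
q[-1,1,2] = (16 - (-17/2)) / (2 - (-1)) = 49/6
q[-2,-1,1,2] = (49/6 - (-31/6)) / (2 - (-2)) = 10/3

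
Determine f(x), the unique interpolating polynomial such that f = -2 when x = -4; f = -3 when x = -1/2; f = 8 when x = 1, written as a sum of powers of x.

f(x) = (32/21)x^2 + (46/7)x - 2/21

Build the Lagrange basis polynomials:
L_0(x) = (x + 1/2)(x - 1) / [35/2] = (2/35)x^2 - (1/35)x - 1/35
L_1(x) = (x + 4)(x - 1) / [-21/4] = -(4/21)x^2 - (4/7)x + 16/21
L_2(x) = (x + 4)(x + 1/2) / [15/2] = (2/15)x^2 + (3/5)x + 4/15
f(x) = (-2)·L_0 + (-3)·L_1 + 8·L_2
  (-2)·L_0(x) = -(4/35)x^2 + (2/35)x + 2/35
  (-3)·L_1(x) = (4/7)x^2 + (12/7)x - 16/7
  8·L_2(x) = (16/15)x^2 + (24/5)x + 32/15
Adding term by term: (32/21)x^2 + (46/7)x - 2/21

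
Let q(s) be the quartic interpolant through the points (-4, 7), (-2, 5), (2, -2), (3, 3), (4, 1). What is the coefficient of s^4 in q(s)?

Build the Lagrange basis polynomials:
L_0(s) = (s + 2)(s - 2)(s - 3)(s - 4) / [672] = (1/672)s^4 - (1/96)s^3 + (1/84)s^2 + (1/24)s - 1/14
L_1(s) = (s + 4)(s - 2)(s - 3)(s - 4) / [-240] = -(1/240)s^4 + (1/48)s^3 + (1/24)s^2 - (1/3)s + 2/5
L_2(s) = (s + 4)(s + 2)(s - 3)(s - 4) / [48] = (1/48)s^4 - (1/48)s^3 - (11/24)s^2 + (1/3)s + 2
L_3(s) = (s + 4)(s + 2)(s - 2)(s - 4) / [-35] = -(1/35)s^4 + (4/7)s^2 - 64/35
L_4(s) = (s + 4)(s + 2)(s - 2)(s - 3) / [96] = (1/96)s^4 + (1/96)s^3 - (1/6)s^2 - (1/24)s + 1/2
q(s) = 7·L_0 + 5·L_1 + (-2)·L_2 + 3·L_3 + 1·L_4
Only the coefficient of s^4 is needed; take it from each L_i and combine:
7·(1/672) + 5·(-1/240) + (-2)·(1/48) + 3·(-1/35) + 1·(1/96) = -107/840

-107/840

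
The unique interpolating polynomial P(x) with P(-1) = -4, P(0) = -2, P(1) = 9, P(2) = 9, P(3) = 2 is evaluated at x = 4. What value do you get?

16

Evaluate each Lagrange basis at x = 4:
L_0(4) = (4)·(3)·(2)·(1)/[(-1)·(-2)·(-3)·(-4)] = 1
L_1(4) = (5)·(3)·(2)·(1)/[(1)·(-1)·(-2)·(-3)] = -5
L_2(4) = (5)·(4)·(2)·(1)/[(2)·(1)·(-1)·(-2)] = 10
L_3(4) = (5)·(4)·(3)·(1)/[(3)·(2)·(1)·(-1)] = -10
L_4(4) = (5)·(4)·(3)·(2)/[(4)·(3)·(2)·(1)] = 5
Sum: (-4)·(1) + (-2)·(-5) + 9·(10) + 9·(-10) + 2·(5) = 16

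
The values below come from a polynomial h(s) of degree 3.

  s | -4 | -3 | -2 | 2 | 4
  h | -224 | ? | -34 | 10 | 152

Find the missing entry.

The 4 known values determine h uniquely (degree ≤ 3).
Evaluate each Lagrange basis at s = -3:
L_0(-3) = (-1)·(-5)·(-7)/[(-2)·(-6)·(-8)] = 35/96
L_1(-3) = (1)·(-5)·(-7)/[(2)·(-4)·(-6)] = 35/48
L_2(-3) = (1)·(-1)·(-7)/[(6)·(4)·(-2)] = -7/48
L_3(-3) = (1)·(-1)·(-5)/[(8)·(6)·(2)] = 5/96
Sum: (-224)·(35/96) + (-34)·(35/48) + 10·(-7/48) + 152·(5/96) = -100

-100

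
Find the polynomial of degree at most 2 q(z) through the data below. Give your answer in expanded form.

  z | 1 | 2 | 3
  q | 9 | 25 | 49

q(z) = 4z^2 + 4z + 1

Newton's divided differences:
q[1,2] = (25 - 9) / (2 - 1) = 16
q[2,3] = (49 - 25) / (3 - 2) = 24
q[1,2,3] = (24 - 16) / (3 - 1) = 4
q(z) = 9 + 16·(z - 1) + 4·(z - 1)(z - 2)
Expanding: q(z) = 4z^2 + 4z + 1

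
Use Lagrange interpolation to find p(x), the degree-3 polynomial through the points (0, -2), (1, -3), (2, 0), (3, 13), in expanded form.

Build the Lagrange basis polynomials:
L_0(x) = (x - 1)(x - 2)(x - 3) / [-6] = -(1/6)x^3 + x^2 - (11/6)x + 1
L_1(x) = x(x - 2)(x - 3) / [2] = (1/2)x^3 - (5/2)x^2 + 3x
L_2(x) = x(x - 1)(x - 3) / [-2] = -(1/2)x^3 + 2x^2 - (3/2)x
L_3(x) = x(x - 1)(x - 2) / [6] = (1/6)x^3 - (1/2)x^2 + (1/3)x
p(x) = (-2)·L_0 + (-3)·L_1 + 0·L_2 + 13·L_3
  (-2)·L_0(x) = (1/3)x^3 - 2x^2 + (11/3)x - 2
  (-3)·L_1(x) = -(3/2)x^3 + (15/2)x^2 - 9x
  0·L_2(x) = 0
  13·L_3(x) = (13/6)x^3 - (13/2)x^2 + (13/3)x
Adding term by term: x^3 - x^2 - x - 2

p(x) = x^3 - x^2 - x - 2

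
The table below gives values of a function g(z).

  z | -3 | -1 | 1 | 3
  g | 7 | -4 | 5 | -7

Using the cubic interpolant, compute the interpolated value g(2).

Evaluate each Lagrange basis at z = 2:
L_0(2) = (3)·(1)·(-1)/[(-2)·(-4)·(-6)] = 1/16
L_1(2) = (5)·(1)·(-1)/[(2)·(-2)·(-4)] = -5/16
L_2(2) = (5)·(3)·(-1)/[(4)·(2)·(-2)] = 15/16
L_3(2) = (5)·(3)·(1)/[(6)·(4)·(2)] = 5/16
Sum: 7·(1/16) + (-4)·(-5/16) + 5·(15/16) + (-7)·(5/16) = 67/16

67/16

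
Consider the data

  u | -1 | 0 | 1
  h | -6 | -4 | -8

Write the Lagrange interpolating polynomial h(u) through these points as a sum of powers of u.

h(u) = -3u^2 - u - 4

L_0(u) = u(u - 1) / [2] = (1/2)u^2 - (1/2)u
L_1(u) = (u + 1)(u - 1) / [-1] = -u^2 + 1
L_2(u) = (u + 1)u / [2] = (1/2)u^2 + (1/2)u
h(u) = (-6)·L_0 + (-4)·L_1 + (-8)·L_2
  (-6)·L_0(u) = -3u^2 + 3u
  (-4)·L_1(u) = 4u^2 - 4
  (-8)·L_2(u) = -4u^2 - 4u
Adding term by term: -3u^2 - u - 4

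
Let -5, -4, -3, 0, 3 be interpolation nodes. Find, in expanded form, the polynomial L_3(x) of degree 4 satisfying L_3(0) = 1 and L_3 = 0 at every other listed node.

L_3(x) = (x + 5)(x + 4)(x + 3)(x - 3) / [(5)·(4)·(3)·(-3)]
       = (x^4 + 9x^3 + 11x^2 - 81x - 180) / (-180)

L_3(x) = -(1/180)x^4 - (1/20)x^3 - (11/180)x^2 + (9/20)x + 1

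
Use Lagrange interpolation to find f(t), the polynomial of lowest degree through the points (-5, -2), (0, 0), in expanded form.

f(t) = (2/5)t

L_0(t) = t / [-5] = -(1/5)t
L_1(t) = (t + 5) / [5] = (1/5)t + 1
f(t) = (-2)·L_0 + 0·L_1
  (-2)·L_0(t) = (2/5)t
  0·L_1(t) = 0
Adding term by term: (2/5)t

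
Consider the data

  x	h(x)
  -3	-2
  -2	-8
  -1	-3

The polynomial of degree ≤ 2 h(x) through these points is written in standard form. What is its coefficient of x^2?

11/2

Build the Lagrange basis polynomials:
L_0(x) = (x + 2)(x + 1) / [2] = (1/2)x^2 + (3/2)x + 1
L_1(x) = (x + 3)(x + 1) / [-1] = -x^2 - 4x - 3
L_2(x) = (x + 3)(x + 2) / [2] = (1/2)x^2 + (5/2)x + 3
h(x) = (-2)·L_0 + (-8)·L_1 + (-3)·L_2
Only the coefficient of x^2 is needed; take it from each L_i and combine:
(-2)·(1/2) + (-8)·(-1) + (-3)·(1/2) = 11/2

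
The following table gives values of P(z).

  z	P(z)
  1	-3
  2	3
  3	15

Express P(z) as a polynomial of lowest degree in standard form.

P(z) = 3z^2 - 3z - 3

L_0(z) = (z - 2)(z - 3) / [2] = (1/2)z^2 - (5/2)z + 3
L_1(z) = (z - 1)(z - 3) / [-1] = -z^2 + 4z - 3
L_2(z) = (z - 1)(z - 2) / [2] = (1/2)z^2 - (3/2)z + 1
P(z) = (-3)·L_0 + 3·L_1 + 15·L_2
  (-3)·L_0(z) = -(3/2)z^2 + (15/2)z - 9
  3·L_1(z) = -3z^2 + 12z - 9
  15·L_2(z) = (15/2)z^2 - (45/2)z + 15
Adding term by term: 3z^2 - 3z - 3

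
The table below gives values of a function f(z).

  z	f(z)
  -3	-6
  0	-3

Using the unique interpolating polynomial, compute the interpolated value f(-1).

Evaluate each Lagrange basis at z = -1:
L_0(-1) = (-1)/[(-3)] = 1/3
L_1(-1) = (2)/[(3)] = 2/3
Sum: (-6)·(1/3) + (-3)·(2/3) = -4

-4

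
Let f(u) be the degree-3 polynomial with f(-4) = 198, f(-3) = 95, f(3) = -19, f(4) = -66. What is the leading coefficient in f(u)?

Build the Lagrange basis polynomials:
L_0(u) = (u + 3)(u - 3)(u - 4) / [-56] = -(1/56)u^3 + (1/14)u^2 + (9/56)u - 9/14
L_1(u) = (u + 4)(u - 3)(u - 4) / [42] = (1/42)u^3 - (1/14)u^2 - (8/21)u + 8/7
L_2(u) = (u + 4)(u + 3)(u - 4) / [-42] = -(1/42)u^3 - (1/14)u^2 + (8/21)u + 8/7
L_3(u) = (u + 4)(u + 3)(u - 3) / [56] = (1/56)u^3 + (1/14)u^2 - (9/56)u - 9/14
f(u) = 198·L_0 + 95·L_1 + (-19)·L_2 + (-66)·L_3
Only the coefficient of u^3 is needed; take it from each L_i and combine:
198·(-1/56) + 95·(1/42) + (-19)·(-1/42) + (-66)·(1/56) = -2

-2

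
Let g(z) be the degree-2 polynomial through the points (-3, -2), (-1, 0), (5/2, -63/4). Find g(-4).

-6

Evaluate each Lagrange basis at z = -4:
L_0(-4) = (-3)·(-13/2)/[(-2)·(-11/2)] = 39/22
L_1(-4) = (-1)·(-13/2)/[(2)·(-7/2)] = -13/14
L_2(-4) = (-1)·(-3)/[(11/2)·(7/2)] = 12/77
Sum: (-2)·(39/22) + 0 + (-63/4)·(12/77) = -6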